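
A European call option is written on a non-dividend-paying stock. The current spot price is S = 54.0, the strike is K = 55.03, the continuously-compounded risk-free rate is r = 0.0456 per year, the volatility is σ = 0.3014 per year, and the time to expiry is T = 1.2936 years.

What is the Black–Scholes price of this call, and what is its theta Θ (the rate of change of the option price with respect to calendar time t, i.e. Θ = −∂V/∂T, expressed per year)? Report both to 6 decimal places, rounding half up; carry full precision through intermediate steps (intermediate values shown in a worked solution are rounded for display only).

σ√T = 0.3014·√1.2936 = 0.342802
d₁ = (ln(S/K) + (r+σ²/2)T) / (σ√T) = (ln(54.0/55.03) + (0.0456+0.3014²/2)·1.2936) / 0.342802 = (-0.018894 + 0.117745) / 0.342802 = 0.288360
d₂ = d₁ − σ√T = 0.288360 − 0.342802 = -0.054442
e^{−rT} = e^{−0.0456·1.2936} = 0.942718
N(d₁) = 0.613464,  N(d₂) = 0.478291
Call price V = S·N(d₁) − K·e^{−rT}·N(d₂) = 33.127074 − 24.812693 = 8.314381
φ(d₁) = (1/√(2π))·e^{−d₁²/2} = 0.382696
Θ = −S·φ(d₁)·σ/(2√T) − r·K·e^{−rT}·N(d₂) = −2.738174 − 1.131459 = -3.869632

price = 8.314381
Θ = -3.869632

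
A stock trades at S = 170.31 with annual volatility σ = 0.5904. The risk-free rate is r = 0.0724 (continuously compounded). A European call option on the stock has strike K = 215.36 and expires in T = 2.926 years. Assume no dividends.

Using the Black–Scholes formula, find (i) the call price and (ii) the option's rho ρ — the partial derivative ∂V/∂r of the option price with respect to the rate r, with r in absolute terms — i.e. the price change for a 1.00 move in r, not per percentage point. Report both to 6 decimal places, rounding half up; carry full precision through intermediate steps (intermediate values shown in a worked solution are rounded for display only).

price = 64.617590
ρ = 152.390058

σ√T = 0.5904·√2.926 = 1.009912
d₁ = (ln(S/K) + (r+σ²/2)T) / (σ√T) = (ln(170.31/215.36) + (0.0724+0.5904²/2)·2.926) / 1.009912 = (-0.234691 + 0.721803) / 1.009912 = 0.482332
d₂ = d₁ − σ√T = 0.482332 − 1.009912 = -0.527580
e^{−rT} = e^{−0.0724·2.926} = 0.809092
N(d₁) = 0.685215,  N(d₂) = 0.298895
Call price V = S·N(d₁) − K·e^{−rT}·N(d₂) = 116.698949 − 52.081359 = 64.617590
ρ = K·T·e^{−rT}·N(d₂) = 152.390058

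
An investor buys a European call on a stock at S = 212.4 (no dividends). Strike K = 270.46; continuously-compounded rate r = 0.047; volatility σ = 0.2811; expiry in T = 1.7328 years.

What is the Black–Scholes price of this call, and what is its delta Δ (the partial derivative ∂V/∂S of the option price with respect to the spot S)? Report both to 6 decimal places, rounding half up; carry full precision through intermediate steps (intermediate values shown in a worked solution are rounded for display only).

price = 18.515578
Δ = 0.402084

σ√T = 0.2811·√1.7328 = 0.370028
d₁ = (ln(S/K) + (r+σ²/2)T) / (σ√T) = (ln(212.4/270.46) + (0.047+0.2811²/2)·1.7328) / 0.370028 = (-0.241653 + 0.149902) / 0.370028 = -0.247956
d₂ = d₁ − σ√T = -0.247956 − 0.370028 = -0.617985
e^{−rT} = e^{−0.047·1.7328} = 0.921787
N(d₁) = 0.402084,  N(d₂) = 0.268293
Call price V = S·N(d₁) − K·e^{−rT}·N(d₂) = 85.402678 − 66.887100 = 18.515578
Δ = N(d₁) = 0.402084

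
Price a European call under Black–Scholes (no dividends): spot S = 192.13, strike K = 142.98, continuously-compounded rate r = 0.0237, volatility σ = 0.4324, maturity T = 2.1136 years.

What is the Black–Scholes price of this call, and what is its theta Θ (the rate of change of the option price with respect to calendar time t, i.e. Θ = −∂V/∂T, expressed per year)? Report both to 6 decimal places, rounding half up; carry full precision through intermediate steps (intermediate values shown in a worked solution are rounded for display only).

price = 74.246611
Θ = -9.759143

σ√T = 0.4324·√2.1136 = 0.628633
d₁ = (ln(S/K) + (r+σ²/2)T) / (σ√T) = (ln(192.13/142.98) + (0.0237+0.4324²/2)·2.1136) / 0.628633 = (0.295467 + 0.247682) / 0.628633 = 0.864017
d₂ = d₁ − σ√T = 0.864017 − 0.628633 = 0.235384
e^{−rT} = e^{−0.0237·2.1136} = 0.951142
N(d₁) = 0.806211,  N(d₂) = 0.593045
Call price V = S·N(d₁) − K·e^{−rT}·N(d₂) = 154.897262 − 80.650651 = 74.246611
φ(d₁) = (1/√(2π))·e^{−d₁²/2} = 0.274666
Θ = −S·φ(d₁)·σ/(2√T) − r·K·e^{−rT}·N(d₂) = −7.847723 − 1.911420 = -9.759143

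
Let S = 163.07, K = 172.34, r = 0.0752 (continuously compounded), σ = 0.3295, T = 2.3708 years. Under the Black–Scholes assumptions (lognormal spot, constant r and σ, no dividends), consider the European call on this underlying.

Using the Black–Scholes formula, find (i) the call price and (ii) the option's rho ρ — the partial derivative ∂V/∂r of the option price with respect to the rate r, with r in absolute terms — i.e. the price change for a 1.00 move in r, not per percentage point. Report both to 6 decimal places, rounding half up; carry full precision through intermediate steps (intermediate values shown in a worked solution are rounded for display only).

σ√T = 0.3295·√2.3708 = 0.507344
d₁ = (ln(S/K) + (r+σ²/2)T) / (σ√T) = (ln(163.07/172.34) + (0.0752+0.3295²/2)·2.3708) / 0.507344 = (-0.055290 + 0.306983) / 0.507344 = 0.496100
d₂ = d₁ − σ√T = 0.496100 − 0.507344 = -0.011244
e^{−rT} = e^{−0.0752·2.3708} = 0.836705
N(d₁) = 0.690088,  N(d₂) = 0.495514
Call price V = S·N(d₁) − K·e^{−rT}·N(d₂) = 112.532668 − 71.452007 = 41.080662
ρ = K·T·e^{−rT}·N(d₂) = 169.398417

price = 41.080662
ρ = 169.398417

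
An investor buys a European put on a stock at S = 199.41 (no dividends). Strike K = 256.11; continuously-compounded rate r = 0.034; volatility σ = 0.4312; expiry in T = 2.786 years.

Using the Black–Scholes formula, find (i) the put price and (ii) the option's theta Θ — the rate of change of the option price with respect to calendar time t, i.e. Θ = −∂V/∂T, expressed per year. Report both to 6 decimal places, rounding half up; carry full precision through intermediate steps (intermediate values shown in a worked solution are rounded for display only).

price = 78.886223
Θ = -4.485586

σ√T = 0.4312·√2.786 = 0.719730
d₁ = (ln(S/K) + (r+σ²/2)T) / (σ√T) = (ln(199.41/256.11) + (0.034+0.4312²/2)·2.786) / 0.719730 = (-0.250244 + 0.353729) / 0.719730 = 0.143784
d₂ = d₁ − σ√T = 0.143784 − 0.719730 = -0.575946
e^{−rT} = e^{−0.034·2.786} = 0.909624
N(−d₁) = 0.442836,  N(−d₂) = 0.717674
Put price V = K·e^{−rT}·N(−d₂) − S·N(−d₁) = 167.192091 − 88.305868 = 78.886223
φ(d₁) = (1/√(2π))·e^{−d₁²/2} = 0.394840
Θ = −S·φ(d₁)·σ/(2√T) + r·K·e^{−rT}·N(−d₂) = −10.170117 + 5.684531 = -4.485586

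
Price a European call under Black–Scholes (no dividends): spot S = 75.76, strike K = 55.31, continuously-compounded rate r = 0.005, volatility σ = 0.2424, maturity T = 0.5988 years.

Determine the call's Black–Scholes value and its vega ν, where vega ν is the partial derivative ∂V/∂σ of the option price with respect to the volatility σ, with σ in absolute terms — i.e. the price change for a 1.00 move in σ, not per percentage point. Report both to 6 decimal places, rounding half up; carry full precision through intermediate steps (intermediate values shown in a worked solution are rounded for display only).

σ√T = 0.2424·√0.5988 = 0.187574
d₁ = (ln(S/K) + (r+σ²/2)T) / (σ√T) = (ln(75.76/55.31) + (0.005+0.2424²/2)·0.5988) / 0.187574 = (0.314617 + 0.020586) / 0.187574 = 1.787039
d₂ = d₁ − σ√T = 1.787039 − 0.187574 = 1.599465
e^{−rT} = e^{−0.005·0.5988} = 0.997010
N(d₁) = 0.963034,  N(d₂) = 0.945141
Call price V = S·N(d₁) − K·e^{−rT}·N(d₂) = 72.959489 − 52.119488 = 20.840001
φ(d₁) = (1/√(2π))·e^{−d₁²/2} = 0.080807
ν = S·φ(d₁)·√T = 4.737280

price = 20.840001
ν = 4.737280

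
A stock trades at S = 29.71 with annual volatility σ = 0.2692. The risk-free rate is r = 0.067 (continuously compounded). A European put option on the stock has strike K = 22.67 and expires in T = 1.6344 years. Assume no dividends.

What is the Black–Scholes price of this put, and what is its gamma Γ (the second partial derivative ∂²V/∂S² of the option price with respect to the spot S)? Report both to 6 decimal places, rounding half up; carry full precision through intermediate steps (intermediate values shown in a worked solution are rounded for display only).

σ√T = 0.2692·√1.6344 = 0.344155
d₁ = (ln(S/K) + (r+σ²/2)T) / (σ√T) = (ln(29.71/22.67) + (0.067+0.2692²/2)·1.6344) / 0.344155 = (0.270441 + 0.168726) / 0.344155 = 1.276074
d₂ = d₁ − σ√T = 1.276074 − 0.344155 = 0.931919
e^{−rT} = e^{−0.067·1.6344} = 0.896278
N(−d₁) = 0.100965,  N(−d₂) = 0.175689
Put price V = K·e^{−rT}·N(−d₂) − S·N(−d₁) = 3.569762 − 2.999661 = 0.570102
φ(d₁) = (1/√(2π))·e^{−d₁²/2} = 0.176732
Γ = φ(d₁) / (S·σ·√T) = 0.017285

price = 0.570102
Γ = 0.017285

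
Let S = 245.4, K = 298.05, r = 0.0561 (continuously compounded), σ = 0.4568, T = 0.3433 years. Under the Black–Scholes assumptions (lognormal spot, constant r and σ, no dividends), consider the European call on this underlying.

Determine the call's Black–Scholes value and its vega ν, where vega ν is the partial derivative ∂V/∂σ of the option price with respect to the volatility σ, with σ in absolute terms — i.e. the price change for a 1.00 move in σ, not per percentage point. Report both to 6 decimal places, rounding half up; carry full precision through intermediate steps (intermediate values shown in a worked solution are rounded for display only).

price = 11.005483
ν = 50.096221

σ√T = 0.4568·√0.3433 = 0.267647
d₁ = (ln(S/K) + (r+σ²/2)T) / (σ√T) = (ln(245.4/298.05) + (0.0561+0.4568²/2)·0.3433) / 0.267647 = (-0.194372 + 0.055077) / 0.267647 = -0.520442
d₂ = d₁ − σ√T = -0.520442 − 0.267647 = -0.788090
e^{−rT} = e^{−0.0561·0.3433} = 0.980925
N(d₁) = 0.301378,  N(d₂) = 0.215322
Call price V = S·N(d₁) − K·e^{−rT}·N(d₂) = 73.958074 − 62.952591 = 11.005483
φ(d₁) = (1/√(2π))·e^{−d₁²/2} = 0.348412
ν = S·φ(d₁)·√T = 50.096221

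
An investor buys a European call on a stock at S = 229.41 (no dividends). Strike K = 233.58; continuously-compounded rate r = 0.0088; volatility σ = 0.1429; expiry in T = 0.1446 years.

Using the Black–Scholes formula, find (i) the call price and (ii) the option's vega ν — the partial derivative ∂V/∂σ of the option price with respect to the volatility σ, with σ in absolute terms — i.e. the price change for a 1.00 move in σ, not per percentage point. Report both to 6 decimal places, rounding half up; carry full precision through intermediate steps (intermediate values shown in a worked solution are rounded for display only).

σ√T = 0.1429·√0.1446 = 0.054340
d₁ = (ln(S/K) + (r+σ²/2)T) / (σ√T) = (ln(229.41/233.58) + (0.0088+0.1429²/2)·0.1446) / 0.054340 = (-0.018014 + 0.002749) / 0.054340 = -0.280918
d₂ = d₁ − σ√T = -0.280918 − 0.054340 = -0.335257
e^{−rT} = e^{−0.0088·0.1446} = 0.998728
N(d₁) = 0.389387,  N(d₂) = 0.368715
Call price V = S·N(d₁) − K·e^{−rT}·N(d₂) = 89.329207 − 86.015035 = 3.314172
φ(d₁) = (1/√(2π))·e^{−d₁²/2} = 0.383508
ν = S·φ(d₁)·√T = 33.455723

price = 3.314172
ν = 33.455723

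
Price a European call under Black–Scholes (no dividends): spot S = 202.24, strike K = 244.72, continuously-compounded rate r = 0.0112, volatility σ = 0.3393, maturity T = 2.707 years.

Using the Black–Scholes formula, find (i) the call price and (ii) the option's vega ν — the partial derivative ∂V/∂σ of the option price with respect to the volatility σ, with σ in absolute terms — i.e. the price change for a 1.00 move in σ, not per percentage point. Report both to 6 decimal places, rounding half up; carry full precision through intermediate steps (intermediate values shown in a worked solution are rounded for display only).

price = 32.666825
ν = 132.741589

σ√T = 0.3393·√2.707 = 0.558249
d₁ = (ln(S/K) + (r+σ²/2)T) / (σ√T) = (ln(202.24/244.72) + (0.0112+0.3393²/2)·2.707) / 0.558249 = (-0.190660 + 0.186139) / 0.558249 = -0.008097
d₂ = d₁ − σ√T = -0.008097 − 0.558249 = -0.566346
e^{−rT} = e^{−0.0112·2.707} = 0.970137
N(d₁) = 0.496770,  N(d₂) = 0.285579
Call price V = S·N(d₁) − K·e^{−rT}·N(d₂) = 100.466717 − 67.799892 = 32.666825
φ(d₁) = (1/√(2π))·e^{−d₁²/2} = 0.398929
ν = S·φ(d₁)·√T = 132.741589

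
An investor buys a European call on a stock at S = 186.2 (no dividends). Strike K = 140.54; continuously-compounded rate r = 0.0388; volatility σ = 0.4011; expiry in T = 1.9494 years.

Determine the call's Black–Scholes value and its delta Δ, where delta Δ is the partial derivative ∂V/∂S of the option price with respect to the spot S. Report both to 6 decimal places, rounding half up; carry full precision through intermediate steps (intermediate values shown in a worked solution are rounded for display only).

σ√T = 0.4011·√1.9494 = 0.560019
d₁ = (ln(S/K) + (r+σ²/2)T) / (σ√T) = (ln(186.2/140.54) + (0.0388+0.4011²/2)·1.9494) / 0.560019 = (0.281329 + 0.232448) / 0.560019 = 0.917427
d₂ = d₁ − σ√T = 0.917427 − 0.560019 = 0.357407
e^{−rT} = e^{−0.0388·1.9494} = 0.927153
N(d₁) = 0.820540,  N(d₂) = 0.639607
Call price V = S·N(d₁) − K·e^{−rT}·N(d₂) = 152.784635 − 83.342059 = 69.442576
Δ = N(d₁) = 0.820540

price = 69.442576
Δ = 0.820540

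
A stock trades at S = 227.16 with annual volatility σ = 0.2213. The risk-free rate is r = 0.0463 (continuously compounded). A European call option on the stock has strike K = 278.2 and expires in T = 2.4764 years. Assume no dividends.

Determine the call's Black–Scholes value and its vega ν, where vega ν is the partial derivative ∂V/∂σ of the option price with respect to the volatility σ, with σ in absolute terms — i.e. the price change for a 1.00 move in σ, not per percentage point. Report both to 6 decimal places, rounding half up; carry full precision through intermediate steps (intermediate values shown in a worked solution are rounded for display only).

σ√T = 0.2213·√2.4764 = 0.348251
d₁ = (ln(S/K) + (r+σ²/2)T) / (σ√T) = (ln(227.16/278.2) + (0.0463+0.2213²/2)·2.4764) / 0.348251 = (-0.202686 + 0.175297) / 0.348251 = -0.078648
d₂ = d₁ − σ√T = -0.078648 − 0.348251 = -0.426898
e^{−rT} = e^{−0.0463·2.4764} = 0.891672
N(d₁) = 0.468656,  N(d₂) = 0.334727
Call price V = S·N(d₁) − K·e^{−rT}·N(d₂) = 106.459989 − 83.033328 = 23.426661
φ(d₁) = (1/√(2π))·e^{−d₁²/2} = 0.397710
ν = S·φ(d₁)·√T = 142.170394

price = 23.426661
ν = 142.170394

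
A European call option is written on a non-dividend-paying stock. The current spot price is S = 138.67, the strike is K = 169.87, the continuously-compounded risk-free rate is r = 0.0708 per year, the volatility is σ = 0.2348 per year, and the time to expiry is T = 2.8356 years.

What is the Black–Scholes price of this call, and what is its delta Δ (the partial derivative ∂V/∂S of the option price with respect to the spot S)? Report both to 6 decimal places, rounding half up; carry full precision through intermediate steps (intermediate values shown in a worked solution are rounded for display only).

price = 21.604558
Δ = 0.576203

σ√T = 0.2348·√2.8356 = 0.395385
d₁ = (ln(S/K) + (r+σ²/2)T) / (σ√T) = (ln(138.67/169.87) + (0.0708+0.2348²/2)·2.8356) / 0.395385 = (-0.202936 + 0.278925) / 0.395385 = 0.192189
d₂ = d₁ − σ√T = 0.192189 − 0.395385 = -0.203196
e^{−rT} = e^{−0.0708·2.8356} = 0.818108
N(d₁) = 0.576203,  N(d₂) = 0.419491
Call price V = S·N(d₁) − K·e^{−rT}·N(d₂) = 79.902076 − 58.297518 = 21.604558
Δ = N(d₁) = 0.576203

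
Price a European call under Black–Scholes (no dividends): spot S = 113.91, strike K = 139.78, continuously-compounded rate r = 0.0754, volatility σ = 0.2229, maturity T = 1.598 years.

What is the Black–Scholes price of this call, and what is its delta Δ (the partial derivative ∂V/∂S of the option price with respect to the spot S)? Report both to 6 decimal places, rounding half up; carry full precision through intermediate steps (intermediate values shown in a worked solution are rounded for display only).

σ√T = 0.2229·√1.598 = 0.281772
d₁ = (ln(S/K) + (r+σ²/2)T) / (σ√T) = (ln(113.91/139.78) + (0.0754+0.2229²/2)·1.598) / 0.281772 = (-0.204661 + 0.160187) / 0.281772 = -0.157837
d₂ = d₁ − σ√T = -0.157837 − 0.281772 = -0.439609
e^{−rT} = e^{−0.0754·1.598} = 0.886487
N(d₁) = 0.437293,  N(d₂) = 0.330110
Call price V = S·N(d₁) − K·e^{−rT}·N(d₂) = 49.812012 − 40.904967 = 8.907045
Δ = N(d₁) = 0.437293

price = 8.907045
Δ = 0.437293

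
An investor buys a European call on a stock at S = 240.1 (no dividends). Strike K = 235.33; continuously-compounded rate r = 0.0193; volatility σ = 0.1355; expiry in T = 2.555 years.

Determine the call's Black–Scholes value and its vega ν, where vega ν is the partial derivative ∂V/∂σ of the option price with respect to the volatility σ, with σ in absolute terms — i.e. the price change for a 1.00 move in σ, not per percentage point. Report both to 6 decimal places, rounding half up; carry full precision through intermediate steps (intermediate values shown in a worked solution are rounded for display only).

price = 29.071737
ν = 139.670586

σ√T = 0.1355·√2.555 = 0.216588
d₁ = (ln(S/K) + (r+σ²/2)T) / (σ√T) = (ln(240.1/235.33) + (0.0193+0.1355²/2)·2.555) / 0.216588 = (0.020067 + 0.072767) / 0.216588 = 0.428617
d₂ = d₁ − σ√T = 0.428617 − 0.216588 = 0.212029
e^{−rT} = e^{−0.0193·2.555} = 0.951885
N(d₁) = 0.665899,  N(d₂) = 0.583958
Call price V = S·N(d₁) − K·e^{−rT}·N(d₂) = 159.882379 − 130.810642 = 29.071737
φ(d₁) = (1/√(2π))·e^{−d₁²/2} = 0.363930
ν = S·φ(d₁)·√T = 139.670586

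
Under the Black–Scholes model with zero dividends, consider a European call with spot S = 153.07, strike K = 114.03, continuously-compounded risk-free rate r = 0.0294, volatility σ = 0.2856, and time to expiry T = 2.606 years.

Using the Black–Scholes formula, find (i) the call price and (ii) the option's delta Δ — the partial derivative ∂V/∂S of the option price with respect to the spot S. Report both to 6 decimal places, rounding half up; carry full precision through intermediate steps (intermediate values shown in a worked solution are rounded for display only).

σ√T = 0.2856·√2.606 = 0.461047
d₁ = (ln(S/K) + (r+σ²/2)T) / (σ√T) = (ln(153.07/114.03) + (0.0294+0.2856²/2)·2.606) / 0.461047 = (0.294434 + 0.182899) / 0.461047 = 1.035322
d₂ = d₁ − σ√T = 1.035322 − 0.461047 = 0.574275
e^{−rT} = e^{−0.0294·2.606} = 0.926245
N(d₁) = 0.849741,  N(d₂) = 0.717109
Call price V = S·N(d₁) − K·e^{−rT}·N(d₂) = 130.069820 − 75.740872 = 54.328948
Δ = N(d₁) = 0.849741

price = 54.328948
Δ = 0.849741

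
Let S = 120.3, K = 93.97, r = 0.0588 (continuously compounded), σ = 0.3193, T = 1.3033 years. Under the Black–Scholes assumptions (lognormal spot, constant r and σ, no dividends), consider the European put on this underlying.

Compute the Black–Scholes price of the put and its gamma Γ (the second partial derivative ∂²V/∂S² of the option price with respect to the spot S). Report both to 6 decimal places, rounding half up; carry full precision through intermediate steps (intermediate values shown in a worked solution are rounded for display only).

price = 3.791458
Γ = 0.005132

σ√T = 0.3193·√1.3033 = 0.364520
d₁ = (ln(S/K) + (r+σ²/2)T) / (σ√T) = (ln(120.3/93.97) + (0.0588+0.3193²/2)·1.3033) / 0.364520 = (0.247013 + 0.143071) / 0.364520 = 1.070132
d₂ = d₁ − σ√T = 1.070132 − 0.364520 = 0.705613
e^{−rT} = e^{−0.0588·1.3033} = 0.926229
N(−d₁) = 0.142280,  N(−d₂) = 0.240215
Put price V = K·e^{−rT}·N(−d₂) − S·N(−d₁) = 20.907727 − 17.116269 = 3.791458
φ(d₁) = (1/√(2π))·e^{−d₁²/2} = 0.225028
Γ = φ(d₁) / (S·σ·√T) = 0.005132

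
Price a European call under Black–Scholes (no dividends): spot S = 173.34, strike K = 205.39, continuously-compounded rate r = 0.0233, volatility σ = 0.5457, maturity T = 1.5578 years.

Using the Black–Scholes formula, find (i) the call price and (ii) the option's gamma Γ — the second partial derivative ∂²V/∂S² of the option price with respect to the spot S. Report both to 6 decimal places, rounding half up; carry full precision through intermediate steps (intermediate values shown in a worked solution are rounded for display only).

price = 38.044613
Γ = 0.003344

σ√T = 0.5457·√1.5578 = 0.681098
d₁ = (ln(S/K) + (r+σ²/2)T) / (σ√T) = (ln(173.34/205.39) + (0.0233+0.5457²/2)·1.5578) / 0.681098 = (-0.169656 + 0.268244) / 0.681098 = 0.144749
d₂ = d₁ − σ√T = 0.144749 − 0.681098 = -0.536349
e^{−rT} = e^{−0.0233·1.5578} = 0.964354
N(d₁) = 0.557546,  N(d₂) = 0.295859
Call price V = S·N(d₁) − K·e^{−rT}·N(d₂) = 96.644960 − 58.600347 = 38.044613
φ(d₁) = (1/√(2π))·e^{−d₁²/2} = 0.394785
Γ = φ(d₁) / (S·σ·√T) = 0.003344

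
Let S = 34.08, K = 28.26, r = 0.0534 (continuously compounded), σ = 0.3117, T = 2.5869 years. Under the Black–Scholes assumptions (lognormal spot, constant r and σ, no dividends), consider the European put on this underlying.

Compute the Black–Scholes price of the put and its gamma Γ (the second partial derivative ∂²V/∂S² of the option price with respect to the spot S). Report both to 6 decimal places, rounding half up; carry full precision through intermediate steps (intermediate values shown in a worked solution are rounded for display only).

σ√T = 0.3117·√2.5869 = 0.501333
d₁ = (ln(S/K) + (r+σ²/2)T) / (σ√T) = (ln(34.08/28.26) + (0.0534+0.3117²/2)·2.5869) / 0.501333 = (0.187263 + 0.263808) / 0.501333 = 0.899743
d₂ = d₁ − σ√T = 0.899743 − 0.501333 = 0.398410
e^{−rT} = e^{−0.0534·2.5869} = 0.870976
N(−d₁) = 0.184128,  N(−d₂) = 0.345164
Put price V = K·e^{−rT}·N(−d₂) − S·N(−d₁) = 8.495795 − 6.275097 = 2.220698
φ(d₁) = (1/√(2π))·e^{−d₁²/2} = 0.266147
Γ = φ(d₁) / (S·σ·√T) = 0.015577

price = 2.220698
Γ = 0.015577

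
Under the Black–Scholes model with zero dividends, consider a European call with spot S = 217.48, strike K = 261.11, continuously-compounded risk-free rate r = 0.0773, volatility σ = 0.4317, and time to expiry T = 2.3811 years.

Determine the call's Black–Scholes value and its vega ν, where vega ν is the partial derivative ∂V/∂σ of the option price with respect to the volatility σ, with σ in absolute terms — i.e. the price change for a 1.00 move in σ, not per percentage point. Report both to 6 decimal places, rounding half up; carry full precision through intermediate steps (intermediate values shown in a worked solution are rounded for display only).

price = 56.843655
ν = 126.579010

σ√T = 0.4317·√2.3811 = 0.666148
d₁ = (ln(S/K) + (r+σ²/2)T) / (σ√T) = (ln(217.48/261.11) + (0.0773+0.4317²/2)·2.3811) / 0.666148 = (-0.182835 + 0.405936) / 0.666148 = 0.334912
d₂ = d₁ − σ√T = 0.334912 − 0.666148 = -0.331236
e^{−rT} = e^{−0.0773·2.3811} = 0.831887
N(d₁) = 0.631154,  N(d₂) = 0.370233
Call price V = S·N(d₁) − K·e^{−rT}·N(d₂) = 137.263410 − 80.419754 = 56.843655
φ(d₁) = (1/√(2π))·e^{−d₁²/2} = 0.377184
ν = S·φ(d₁)·√T = 126.579010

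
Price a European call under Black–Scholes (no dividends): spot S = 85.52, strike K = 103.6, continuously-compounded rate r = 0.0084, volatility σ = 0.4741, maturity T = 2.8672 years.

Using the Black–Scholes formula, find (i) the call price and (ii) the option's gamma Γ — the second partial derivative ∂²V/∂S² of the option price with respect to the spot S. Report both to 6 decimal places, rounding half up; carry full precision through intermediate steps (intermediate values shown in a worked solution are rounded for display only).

price = 21.896313
Γ = 0.005704

σ√T = 0.4741·√2.8672 = 0.802784
d₁ = (ln(S/K) + (r+σ²/2)T) / (σ√T) = (ln(85.52/103.6) + (0.0084+0.4741²/2)·2.8672) / 0.802784 = (-0.191787 + 0.346316) / 0.802784 = 0.192491
d₂ = d₁ − σ√T = 0.192491 − 0.802784 = -0.610293
e^{−rT} = e^{−0.0084·2.8672} = 0.976203
N(d₁) = 0.576321,  N(d₂) = 0.270834
Call price V = S·N(d₁) − K·e^{−rT}·N(d₂) = 49.286991 − 27.390678 = 21.896313
φ(d₁) = (1/√(2π))·e^{−d₁²/2} = 0.391619
Γ = φ(d₁) / (S·σ·√T) = 0.005704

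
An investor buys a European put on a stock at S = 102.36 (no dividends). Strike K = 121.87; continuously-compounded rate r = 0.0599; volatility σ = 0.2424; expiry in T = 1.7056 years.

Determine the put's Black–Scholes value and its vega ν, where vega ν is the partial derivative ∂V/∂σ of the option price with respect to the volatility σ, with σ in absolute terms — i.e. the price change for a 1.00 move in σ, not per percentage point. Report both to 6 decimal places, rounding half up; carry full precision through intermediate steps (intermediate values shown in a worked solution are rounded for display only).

price = 17.536893
ν = 53.200110

σ√T = 0.2424·√1.7056 = 0.316571
d₁ = (ln(S/K) + (r+σ²/2)T) / (σ√T) = (ln(102.36/121.87) + (0.0599+0.2424²/2)·1.7056) / 0.316571 = (-0.174459 + 0.152274) / 0.316571 = -0.070079
d₂ = d₁ − σ√T = -0.070079 − 0.316571 = -0.386650
e^{−rT} = e^{−0.0599·1.7056} = 0.902880
N(−d₁) = 0.527934,  N(−d₂) = 0.650492
Put price V = K·e^{−rT}·N(−d₂) − S·N(−d₁) = 71.576260 − 54.039367 = 17.536893
φ(d₁) = (1/√(2π))·e^{−d₁²/2} = 0.397964
ν = S·φ(d₁)·√T = 53.200110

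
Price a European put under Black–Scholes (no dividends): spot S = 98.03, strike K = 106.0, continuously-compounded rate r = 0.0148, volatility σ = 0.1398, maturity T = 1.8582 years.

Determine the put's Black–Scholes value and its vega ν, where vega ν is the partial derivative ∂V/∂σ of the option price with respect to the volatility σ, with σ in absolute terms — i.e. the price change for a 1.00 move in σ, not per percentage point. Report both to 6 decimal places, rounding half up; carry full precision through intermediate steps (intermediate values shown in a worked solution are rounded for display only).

σ√T = 0.1398·√1.8582 = 0.190570
d₁ = (ln(S/K) + (r+σ²/2)T) / (σ√T) = (ln(98.03/106.0) + (0.0148+0.1398²/2)·1.8582) / 0.190570 = (-0.078166 + 0.045660) / 0.190570 = -0.170572
d₂ = d₁ − σ√T = -0.170572 − 0.190570 = -0.361141
e^{−rT} = e^{−0.0148·1.8582} = 0.972873
N(−d₁) = 0.567720,  N(−d₂) = 0.641003
Put price V = K·e^{−rT}·N(−d₂) − S·N(−d₁) = 66.103178 − 55.653574 = 10.449604
φ(d₁) = (1/√(2π))·e^{−d₁²/2} = 0.393181
ν = S·φ(d₁)·√T = 52.540892

price = 10.449604
ν = 52.540892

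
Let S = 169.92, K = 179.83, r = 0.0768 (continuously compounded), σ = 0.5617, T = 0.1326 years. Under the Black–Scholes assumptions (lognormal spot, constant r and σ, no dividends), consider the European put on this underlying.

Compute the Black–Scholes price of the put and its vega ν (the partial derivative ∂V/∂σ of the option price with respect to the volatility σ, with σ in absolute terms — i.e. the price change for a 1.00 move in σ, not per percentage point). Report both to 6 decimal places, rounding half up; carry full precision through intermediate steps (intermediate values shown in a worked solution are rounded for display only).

σ√T = 0.5617·√0.1326 = 0.204539
d₁ = (ln(S/K) + (r+σ²/2)T) / (σ√T) = (ln(169.92/179.83) + (0.0768+0.5617²/2)·0.1326) / 0.204539 = (-0.056684 + 0.031102) / 0.204539 = -0.125074
d₂ = d₁ − σ√T = -0.125074 − 0.204539 = -0.329613
e^{−rT} = e^{−0.0768·0.1326} = 0.989868
N(−d₁) = 0.549767,  N(−d₂) = 0.629154
Put price V = K·e^{−rT}·N(−d₂) − S·N(−d₁) = 111.994362 − 93.416470 = 18.577891
φ(d₁) = (1/√(2π))·e^{−d₁²/2} = 0.395834
ν = S·φ(d₁)·√T = 24.492291

price = 18.577891
ν = 24.492291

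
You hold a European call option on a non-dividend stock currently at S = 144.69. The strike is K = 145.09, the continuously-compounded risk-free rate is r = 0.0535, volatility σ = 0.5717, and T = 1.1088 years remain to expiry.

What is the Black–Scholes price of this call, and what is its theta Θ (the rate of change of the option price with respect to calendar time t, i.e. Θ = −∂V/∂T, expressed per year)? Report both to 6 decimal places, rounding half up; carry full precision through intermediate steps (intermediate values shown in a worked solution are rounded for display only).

σ√T = 0.5717·√1.1088 = 0.601998
d₁ = (ln(S/K) + (r+σ²/2)T) / (σ√T) = (ln(144.69/145.09) + (0.0535+0.5717²/2)·1.1088) / 0.601998 = (-0.002761 + 0.240521) / 0.601998 = 0.394953
d₂ = d₁ − σ√T = 0.394953 − 0.601998 = -0.207045
e^{−rT} = e^{−0.0535·1.1088} = 0.942404
N(d₁) = 0.653561,  N(d₂) = 0.417987
Call price V = S·N(d₁) − K·e^{−rT}·N(d₂) = 94.563762 − 57.152864 = 37.410898
φ(d₁) = (1/√(2π))·e^{−d₁²/2} = 0.369010
Θ = −S·φ(d₁)·σ/(2√T) − r·K·e^{−rT}·N(d₂) = −14.493987 − 3.057678 = -17.551665

price = 37.410898
Θ = -17.551665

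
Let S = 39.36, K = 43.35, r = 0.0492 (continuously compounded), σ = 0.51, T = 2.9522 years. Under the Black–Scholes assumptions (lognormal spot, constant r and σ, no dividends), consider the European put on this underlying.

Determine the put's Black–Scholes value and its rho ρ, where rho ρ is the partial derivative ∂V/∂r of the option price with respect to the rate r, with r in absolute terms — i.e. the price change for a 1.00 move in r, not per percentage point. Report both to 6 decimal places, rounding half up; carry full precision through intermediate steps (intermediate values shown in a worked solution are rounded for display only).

σ√T = 0.51·√2.9522 = 0.876280
d₁ = (ln(S/K) + (r+σ²/2)T) / (σ√T) = (ln(39.36/43.35) + (0.0492+0.51²/2)·2.9522) / 0.876280 = (-0.096557 + 0.529182) / 0.876280 = 0.493706
d₂ = d₁ − σ√T = 0.493706 − 0.876280 = -0.382574
e^{−rT} = e^{−0.0492·2.9522} = 0.864808
N(−d₁) = 0.310757,  N(−d₂) = 0.648982
Put price V = K·e^{−rT}·N(−d₂) − S·N(−d₁) = 24.329957 − 12.231386 = 12.098571
ρ = −K·T·e^{−rT}·N(−d₂) = -71.826899

price = 12.098571
ρ = -71.826899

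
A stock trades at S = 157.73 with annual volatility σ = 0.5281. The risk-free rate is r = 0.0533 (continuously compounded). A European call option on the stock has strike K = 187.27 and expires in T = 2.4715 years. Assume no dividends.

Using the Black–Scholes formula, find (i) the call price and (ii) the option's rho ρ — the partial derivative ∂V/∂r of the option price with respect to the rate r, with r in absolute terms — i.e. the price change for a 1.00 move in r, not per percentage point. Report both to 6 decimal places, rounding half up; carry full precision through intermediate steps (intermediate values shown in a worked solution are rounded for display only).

price = 48.657514
ρ = 130.479287

σ√T = 0.5281·√2.4715 = 0.830226
d₁ = (ln(S/K) + (r+σ²/2)T) / (σ√T) = (ln(157.73/187.27) + (0.0533+0.5281²/2)·2.4715) / 0.830226 = (-0.171667 + 0.476369) / 0.830226 = 0.367011
d₂ = d₁ − σ√T = 0.367011 − 0.830226 = -0.463215
e^{−rT} = e^{−0.0533·2.4715} = 0.876577
N(d₁) = 0.643195,  N(d₂) = 0.321605
Call price V = S·N(d₁) − K·e^{−rT}·N(d₂) = 101.451076 − 52.793562 = 48.657514
ρ = K·T·e^{−rT}·N(d₂) = 130.479287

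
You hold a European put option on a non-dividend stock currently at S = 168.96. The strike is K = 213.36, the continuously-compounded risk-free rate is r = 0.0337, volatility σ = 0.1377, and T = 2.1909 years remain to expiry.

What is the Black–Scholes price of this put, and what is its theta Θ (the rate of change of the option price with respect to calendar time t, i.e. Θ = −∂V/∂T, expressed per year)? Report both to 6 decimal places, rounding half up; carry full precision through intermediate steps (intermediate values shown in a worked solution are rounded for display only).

σ√T = 0.1377·√2.1909 = 0.203819
d₁ = (ln(S/K) + (r+σ²/2)T) / (σ√T) = (ln(168.96/213.36) + (0.0337+0.1377²/2)·2.1909) / 0.203819 = (-0.233319 + 0.094604) / 0.203819 = -0.680576
d₂ = d₁ − σ√T = -0.680576 − 0.203819 = -0.884395
e^{−rT} = e^{−0.0337·2.1909} = 0.928826
N(−d₁) = 0.751930,  N(−d₂) = 0.811758
Put price V = K·e^{−rT}·N(−d₂) − S·N(−d₁) = 160.869757 − 127.046084 = 33.823673
φ(d₁) = (1/√(2π))·e^{−d₁²/2} = 0.316469
Θ = −S·φ(d₁)·σ/(2√T) + r·K·e^{−rT}·N(−d₂) = −2.487183 + 5.421311 = 2.934128

price = 33.823673
Θ = 2.934128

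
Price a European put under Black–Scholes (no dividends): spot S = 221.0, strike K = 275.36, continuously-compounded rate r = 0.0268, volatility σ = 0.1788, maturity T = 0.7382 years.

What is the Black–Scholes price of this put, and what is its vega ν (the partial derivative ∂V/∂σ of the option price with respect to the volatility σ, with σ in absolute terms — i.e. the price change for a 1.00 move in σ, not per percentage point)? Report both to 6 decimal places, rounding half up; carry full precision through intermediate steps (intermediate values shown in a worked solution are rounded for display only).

price = 50.660796
ν = 35.729641

σ√T = 0.1788·√0.7382 = 0.153622
d₁ = (ln(S/K) + (r+σ²/2)T) / (σ√T) = (ln(221.0/275.36) + (0.0268+0.1788²/2)·0.7382) / 0.153622 = (-0.219917 + 0.031584) / 0.153622 = -1.225947
d₂ = d₁ − σ√T = -1.225947 − 0.153622 = -1.379570
e^{−rT} = e^{−0.0268·0.7382} = 0.980411
N(−d₁) = 0.889891,  N(−d₂) = 0.916140
Put price V = K·e^{−rT}·N(−d₂) − S·N(−d₁) = 247.326648 − 196.665852 = 50.660796
φ(d₁) = (1/√(2π))·e^{−d₁²/2} = 0.188170
ν = S·φ(d₁)·√T = 35.729641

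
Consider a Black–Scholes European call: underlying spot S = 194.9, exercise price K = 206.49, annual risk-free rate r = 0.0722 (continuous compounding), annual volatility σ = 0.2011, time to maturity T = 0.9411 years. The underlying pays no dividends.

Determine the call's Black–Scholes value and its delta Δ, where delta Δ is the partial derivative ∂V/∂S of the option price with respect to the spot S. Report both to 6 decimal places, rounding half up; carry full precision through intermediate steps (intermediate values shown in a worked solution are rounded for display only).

σ√T = 0.2011·√0.9411 = 0.195088
d₁ = (ln(S/K) + (r+σ²/2)T) / (σ√T) = (ln(194.9/206.49) + (0.0722+0.2011²/2)·0.9411) / 0.195088 = (-0.057765 + 0.086977) / 0.195088 = 0.149736
d₂ = d₁ − σ√T = 0.149736 − 0.195088 = -0.045352
e^{−rT} = e^{−0.0722·0.9411} = 0.934310
N(d₁) = 0.559514,  N(d₂) = 0.481913
Call price V = S·N(d₁) − K·e^{−rT}·N(d₂) = 109.049189 − 92.973440 = 16.075749
Δ = N(d₁) = 0.559514

price = 16.075749
Δ = 0.559514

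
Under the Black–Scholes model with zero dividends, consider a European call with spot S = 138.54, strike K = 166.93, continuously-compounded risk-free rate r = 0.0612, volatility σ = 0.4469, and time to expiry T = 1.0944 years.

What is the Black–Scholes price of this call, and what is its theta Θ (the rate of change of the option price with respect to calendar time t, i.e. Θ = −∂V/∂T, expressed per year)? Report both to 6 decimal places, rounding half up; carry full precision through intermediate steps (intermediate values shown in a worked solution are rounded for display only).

σ√T = 0.4469·√1.0944 = 0.467518
d₁ = (ln(S/K) + (r+σ²/2)T) / (σ√T) = (ln(138.54/166.93) + (0.0612+0.4469²/2)·1.0944) / 0.467518 = (-0.186415 + 0.176264) / 0.467518 = -0.021714
d₂ = d₁ − σ√T = -0.021714 − 0.467518 = -0.489232
e^{−rT} = e^{−0.0612·1.0944} = 0.935216
N(d₁) = 0.491338,  N(d₂) = 0.312339
Call price V = S·N(d₁) − K·e^{−rT}·N(d₂) = 68.069981 − 48.760978 = 19.309003
φ(d₁) = (1/√(2π))·e^{−d₁²/2} = 0.398848
Θ = −S·φ(d₁)·σ/(2√T) − r·K·e^{−rT}·N(d₂) = −11.802532 − 2.984172 = -14.786704

price = 19.309003
Θ = -14.786704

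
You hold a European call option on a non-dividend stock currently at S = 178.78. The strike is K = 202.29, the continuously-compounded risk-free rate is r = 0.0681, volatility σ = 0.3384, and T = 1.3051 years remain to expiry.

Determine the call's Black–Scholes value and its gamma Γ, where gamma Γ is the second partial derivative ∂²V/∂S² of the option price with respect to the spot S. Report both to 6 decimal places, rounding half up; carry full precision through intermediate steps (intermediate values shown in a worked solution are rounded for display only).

price = 24.842656
Γ = 0.005741

σ√T = 0.3384·√1.3051 = 0.386591
d₁ = (ln(S/K) + (r+σ²/2)T) / (σ√T) = (ln(178.78/202.29) + (0.0681+0.3384²/2)·1.3051) / 0.386591 = (-0.123546 + 0.163604) / 0.386591 = 0.103617
d₂ = d₁ − σ√T = 0.103617 − 0.386591 = -0.282974
e^{−rT} = e^{−0.0681·1.3051} = 0.914958
N(d₁) = 0.541263,  N(d₂) = 0.388598
Call price V = S·N(d₁) − K·e^{−rT}·N(d₂) = 96.767067 − 71.924411 = 24.842656
φ(d₁) = (1/√(2π))·e^{−d₁²/2} = 0.396806
Γ = φ(d₁) / (S·σ·√T) = 0.005741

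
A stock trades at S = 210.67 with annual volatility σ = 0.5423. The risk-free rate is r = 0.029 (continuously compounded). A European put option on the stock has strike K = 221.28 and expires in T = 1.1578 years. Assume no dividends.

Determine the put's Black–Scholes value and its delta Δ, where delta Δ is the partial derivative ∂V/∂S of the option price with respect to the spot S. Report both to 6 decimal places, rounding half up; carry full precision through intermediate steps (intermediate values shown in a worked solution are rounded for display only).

σ√T = 0.5423·√1.1578 = 0.583521
d₁ = (ln(S/K) + (r+σ²/2)T) / (σ√T) = (ln(210.67/221.28) + (0.029+0.5423²/2)·1.1578) / 0.583521 = (-0.049136 + 0.203824) / 0.583521 = 0.265095
d₂ = d₁ − σ√T = 0.265095 − 0.583521 = -0.318426
e^{−rT} = e^{−0.029·1.1578} = 0.966981
N(−d₁) = 0.395468,  N(−d₂) = 0.624919
Put price V = K·e^{−rT}·N(−d₂) − S·N(−d₁) = 133.716166 − 83.313260 = 50.402906
Δ = −N(−d₁) = -0.395468

price = 50.402906
Δ = -0.395468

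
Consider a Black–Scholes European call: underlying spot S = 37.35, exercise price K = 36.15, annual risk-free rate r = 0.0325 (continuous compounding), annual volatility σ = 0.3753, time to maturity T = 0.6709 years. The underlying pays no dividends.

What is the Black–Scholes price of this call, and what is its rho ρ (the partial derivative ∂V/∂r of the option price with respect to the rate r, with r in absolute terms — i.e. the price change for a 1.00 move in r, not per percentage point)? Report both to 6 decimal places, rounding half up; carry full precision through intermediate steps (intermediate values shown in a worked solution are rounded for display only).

σ√T = 0.3753·√0.6709 = 0.307403
d₁ = (ln(S/K) + (r+σ²/2)T) / (σ√T) = (ln(37.35/36.15) + (0.0325+0.3753²/2)·0.6709) / 0.307403 = (0.032656 + 0.069052) / 0.307403 = 0.330864
d₂ = d₁ − σ√T = 0.330864 − 0.307403 = 0.023461
e^{−rT} = e^{−0.0325·0.6709} = 0.978432
N(d₁) = 0.629626,  N(d₂) = 0.509359
Call price V = S·N(d₁) − K·e^{−rT}·N(d₂) = 23.516543 − 18.016178 = 5.500365
ρ = K·T·e^{−rT}·N(d₂) = 12.087054

price = 5.500365
ρ = 12.087054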